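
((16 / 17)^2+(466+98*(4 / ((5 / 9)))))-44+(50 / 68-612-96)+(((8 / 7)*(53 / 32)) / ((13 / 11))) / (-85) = 221543967 / 525980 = 421.20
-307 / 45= -6.82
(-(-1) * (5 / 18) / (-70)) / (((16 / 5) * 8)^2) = -25 / 4128768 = -0.00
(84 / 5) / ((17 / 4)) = 336 / 85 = 3.95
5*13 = 65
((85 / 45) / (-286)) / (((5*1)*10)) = -17 / 128700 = -0.00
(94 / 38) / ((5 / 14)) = 6.93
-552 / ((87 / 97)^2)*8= -13850048 / 2523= -5489.52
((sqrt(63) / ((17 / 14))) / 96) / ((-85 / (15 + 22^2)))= -3493 * sqrt(7) / 23120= -0.40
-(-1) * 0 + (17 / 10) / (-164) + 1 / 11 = 1453 / 18040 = 0.08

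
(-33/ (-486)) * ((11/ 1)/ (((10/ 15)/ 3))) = 121/ 36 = 3.36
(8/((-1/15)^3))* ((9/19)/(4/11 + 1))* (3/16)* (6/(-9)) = 22275/19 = 1172.37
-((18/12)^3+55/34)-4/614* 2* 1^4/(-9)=-1875533/375768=-4.99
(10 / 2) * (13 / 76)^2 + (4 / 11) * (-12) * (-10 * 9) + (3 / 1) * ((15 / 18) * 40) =492.87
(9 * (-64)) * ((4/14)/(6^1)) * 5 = -960/7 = -137.14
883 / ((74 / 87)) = 1038.12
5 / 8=0.62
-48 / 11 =-4.36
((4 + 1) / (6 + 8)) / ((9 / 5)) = 25 / 126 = 0.20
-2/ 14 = -1/ 7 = -0.14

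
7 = 7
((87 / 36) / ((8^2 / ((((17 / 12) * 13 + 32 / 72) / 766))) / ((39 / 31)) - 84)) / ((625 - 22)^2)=255983 / 76338080581680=0.00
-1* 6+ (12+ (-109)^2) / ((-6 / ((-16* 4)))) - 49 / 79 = 30063935 / 237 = 126852.05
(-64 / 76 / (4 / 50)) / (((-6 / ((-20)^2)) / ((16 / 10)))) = 1122.81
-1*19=-19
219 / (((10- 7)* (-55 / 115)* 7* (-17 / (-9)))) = -15111 / 1309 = -11.54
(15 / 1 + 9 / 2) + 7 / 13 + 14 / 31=20.49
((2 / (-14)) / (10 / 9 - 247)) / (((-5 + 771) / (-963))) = -8667 / 11866106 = -0.00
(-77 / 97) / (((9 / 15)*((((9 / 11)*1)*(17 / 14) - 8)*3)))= 59290 / 941967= 0.06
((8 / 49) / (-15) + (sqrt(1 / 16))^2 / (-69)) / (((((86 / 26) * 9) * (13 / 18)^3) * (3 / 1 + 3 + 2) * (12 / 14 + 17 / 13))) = -86103 / 1418384240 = -0.00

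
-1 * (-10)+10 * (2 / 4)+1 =16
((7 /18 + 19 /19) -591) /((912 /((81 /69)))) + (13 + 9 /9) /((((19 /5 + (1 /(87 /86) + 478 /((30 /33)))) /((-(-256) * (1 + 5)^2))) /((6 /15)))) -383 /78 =5765085635359 /62938026528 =91.60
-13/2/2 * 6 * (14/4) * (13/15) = -1183/20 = -59.15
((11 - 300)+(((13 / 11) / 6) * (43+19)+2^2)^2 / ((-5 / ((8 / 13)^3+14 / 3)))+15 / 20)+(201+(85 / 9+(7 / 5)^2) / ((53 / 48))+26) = -11735067894983 / 38041274700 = -308.48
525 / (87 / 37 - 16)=-3885 / 101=-38.47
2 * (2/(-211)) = -4/211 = -0.02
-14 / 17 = -0.82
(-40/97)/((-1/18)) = 720/97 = 7.42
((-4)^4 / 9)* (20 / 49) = 5120 / 441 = 11.61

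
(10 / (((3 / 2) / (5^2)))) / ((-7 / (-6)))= 1000 / 7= 142.86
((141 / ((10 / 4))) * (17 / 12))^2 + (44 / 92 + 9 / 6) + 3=14694673 / 2300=6388.99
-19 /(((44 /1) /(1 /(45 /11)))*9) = -0.01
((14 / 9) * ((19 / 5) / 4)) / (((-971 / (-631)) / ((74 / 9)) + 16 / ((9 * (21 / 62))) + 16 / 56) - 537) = -0.00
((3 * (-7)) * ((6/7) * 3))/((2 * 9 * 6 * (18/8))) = -2/9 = -0.22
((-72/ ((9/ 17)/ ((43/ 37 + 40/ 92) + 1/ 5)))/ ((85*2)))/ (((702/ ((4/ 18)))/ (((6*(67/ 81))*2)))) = -8196512/ 1814608575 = -0.00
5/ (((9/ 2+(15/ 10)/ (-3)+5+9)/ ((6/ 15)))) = 1/ 9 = 0.11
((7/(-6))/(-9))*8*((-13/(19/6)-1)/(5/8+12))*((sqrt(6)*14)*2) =-608384*sqrt(6)/51813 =-28.76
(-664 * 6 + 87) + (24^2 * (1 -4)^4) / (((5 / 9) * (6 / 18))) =1240227 / 5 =248045.40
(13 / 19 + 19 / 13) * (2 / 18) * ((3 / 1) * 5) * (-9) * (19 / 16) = -38.22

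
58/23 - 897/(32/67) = -1380421/736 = -1875.57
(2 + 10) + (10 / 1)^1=22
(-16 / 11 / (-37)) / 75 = 16 / 30525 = 0.00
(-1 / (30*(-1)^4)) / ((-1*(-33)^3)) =-0.00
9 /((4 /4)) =9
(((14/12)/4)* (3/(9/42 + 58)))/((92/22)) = 539/149960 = 0.00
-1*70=-70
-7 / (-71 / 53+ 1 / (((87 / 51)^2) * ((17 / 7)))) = 5.84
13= 13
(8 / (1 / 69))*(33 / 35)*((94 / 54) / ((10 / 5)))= 47564 / 105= 452.99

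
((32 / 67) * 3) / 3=32 / 67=0.48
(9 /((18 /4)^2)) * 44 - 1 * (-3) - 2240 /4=-537.44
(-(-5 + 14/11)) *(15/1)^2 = 9225/11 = 838.64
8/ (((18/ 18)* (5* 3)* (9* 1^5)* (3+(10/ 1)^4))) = 8/ 1350405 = 0.00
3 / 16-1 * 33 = -525 / 16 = -32.81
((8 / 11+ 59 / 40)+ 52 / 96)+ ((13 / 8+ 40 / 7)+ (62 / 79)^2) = 616986289 / 57666840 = 10.70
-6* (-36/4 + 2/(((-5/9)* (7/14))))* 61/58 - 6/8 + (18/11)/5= 129903/1276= 101.80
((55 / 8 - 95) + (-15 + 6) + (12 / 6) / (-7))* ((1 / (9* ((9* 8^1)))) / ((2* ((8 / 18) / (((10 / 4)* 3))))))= -27275 / 21504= -1.27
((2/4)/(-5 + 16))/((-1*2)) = -1/44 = -0.02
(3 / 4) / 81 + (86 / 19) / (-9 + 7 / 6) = -54835 / 96444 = -0.57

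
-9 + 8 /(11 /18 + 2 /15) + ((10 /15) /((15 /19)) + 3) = 16856 /3015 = 5.59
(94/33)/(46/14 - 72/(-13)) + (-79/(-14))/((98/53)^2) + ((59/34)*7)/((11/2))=253292015773/60570142248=4.18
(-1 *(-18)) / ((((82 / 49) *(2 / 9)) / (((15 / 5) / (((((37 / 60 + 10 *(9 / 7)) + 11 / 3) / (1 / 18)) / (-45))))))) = -6251175 / 295159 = -21.18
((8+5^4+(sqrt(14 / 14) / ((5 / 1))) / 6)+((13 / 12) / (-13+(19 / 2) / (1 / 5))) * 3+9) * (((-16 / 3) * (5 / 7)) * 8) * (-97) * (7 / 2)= 1375283072 / 207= 6643879.57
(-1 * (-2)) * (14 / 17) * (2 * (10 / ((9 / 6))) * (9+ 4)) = 14560 / 51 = 285.49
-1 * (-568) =568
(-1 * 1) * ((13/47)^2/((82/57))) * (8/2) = -19266/90569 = -0.21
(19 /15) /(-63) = -19 /945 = -0.02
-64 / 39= -1.64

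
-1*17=-17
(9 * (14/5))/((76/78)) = 2457/95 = 25.86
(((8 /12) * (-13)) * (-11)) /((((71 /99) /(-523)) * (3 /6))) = -9872148 /71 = -139044.34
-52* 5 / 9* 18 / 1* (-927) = 482040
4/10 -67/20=-59/20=-2.95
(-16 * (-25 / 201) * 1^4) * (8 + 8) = 6400 / 201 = 31.84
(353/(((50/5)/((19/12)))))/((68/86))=288401/4080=70.69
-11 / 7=-1.57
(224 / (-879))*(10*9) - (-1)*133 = 32249 / 293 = 110.06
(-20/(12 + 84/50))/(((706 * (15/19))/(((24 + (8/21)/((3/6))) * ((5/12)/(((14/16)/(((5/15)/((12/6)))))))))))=-65000/12609513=-0.01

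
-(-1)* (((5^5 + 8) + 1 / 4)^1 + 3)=12545 / 4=3136.25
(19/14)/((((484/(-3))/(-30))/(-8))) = -1710/847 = -2.02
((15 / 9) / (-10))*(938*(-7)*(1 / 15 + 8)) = 397243 / 45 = 8827.62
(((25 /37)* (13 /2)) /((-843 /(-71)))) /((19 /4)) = 46150 /592629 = 0.08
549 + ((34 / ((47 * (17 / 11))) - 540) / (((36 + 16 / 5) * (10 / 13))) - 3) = 4864925 / 9212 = 528.11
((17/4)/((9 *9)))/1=17/324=0.05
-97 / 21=-4.62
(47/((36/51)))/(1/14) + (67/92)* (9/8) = 2060033/2208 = 932.99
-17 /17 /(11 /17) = -17 /11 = -1.55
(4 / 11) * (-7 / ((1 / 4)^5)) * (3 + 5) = -229376 / 11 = -20852.36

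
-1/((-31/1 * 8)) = 1/248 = 0.00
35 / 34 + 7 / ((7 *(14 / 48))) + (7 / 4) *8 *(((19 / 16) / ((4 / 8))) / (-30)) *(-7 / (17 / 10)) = 12883 / 1428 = 9.02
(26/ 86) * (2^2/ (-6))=-26/ 129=-0.20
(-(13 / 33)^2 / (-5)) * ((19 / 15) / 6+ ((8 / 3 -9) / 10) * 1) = -3211 / 245025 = -0.01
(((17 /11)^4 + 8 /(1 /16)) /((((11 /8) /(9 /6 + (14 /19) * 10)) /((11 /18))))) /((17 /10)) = 4398005020 /14187129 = 310.00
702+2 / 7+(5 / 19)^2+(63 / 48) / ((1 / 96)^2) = 32341443 / 2527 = 12798.35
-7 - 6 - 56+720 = 651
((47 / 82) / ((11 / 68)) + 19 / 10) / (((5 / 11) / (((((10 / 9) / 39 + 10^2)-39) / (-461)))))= -175288043 / 110570850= -1.59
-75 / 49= -1.53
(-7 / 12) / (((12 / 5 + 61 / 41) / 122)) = -18.31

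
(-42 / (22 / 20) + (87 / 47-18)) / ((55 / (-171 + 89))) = 2303298 / 28435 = 81.00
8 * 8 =64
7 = 7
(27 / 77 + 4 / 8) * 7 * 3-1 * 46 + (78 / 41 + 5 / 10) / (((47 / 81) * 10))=-27.72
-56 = -56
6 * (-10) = -60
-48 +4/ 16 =-191/ 4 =-47.75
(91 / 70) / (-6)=-0.22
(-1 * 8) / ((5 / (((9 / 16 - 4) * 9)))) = 99 / 2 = 49.50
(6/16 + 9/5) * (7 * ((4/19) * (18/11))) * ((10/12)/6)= 609/836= 0.73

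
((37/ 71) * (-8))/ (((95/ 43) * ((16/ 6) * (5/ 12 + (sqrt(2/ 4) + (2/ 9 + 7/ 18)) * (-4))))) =-12543444/ 33988055 + 12371616 * sqrt(2)/ 33988055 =0.15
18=18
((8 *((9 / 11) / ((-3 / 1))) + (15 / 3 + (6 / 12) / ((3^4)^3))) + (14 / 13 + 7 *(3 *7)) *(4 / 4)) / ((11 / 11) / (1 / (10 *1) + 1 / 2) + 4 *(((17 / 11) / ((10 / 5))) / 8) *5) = 45869735878 / 1093882725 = 41.93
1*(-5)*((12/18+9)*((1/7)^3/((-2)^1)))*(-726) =-17545/343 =-51.15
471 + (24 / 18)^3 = 12781 / 27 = 473.37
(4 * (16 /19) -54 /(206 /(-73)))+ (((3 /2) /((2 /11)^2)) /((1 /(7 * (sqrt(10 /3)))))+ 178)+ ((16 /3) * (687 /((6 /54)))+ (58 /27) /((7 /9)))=847 * sqrt(30) /8+ 1363568305 /41097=33759.17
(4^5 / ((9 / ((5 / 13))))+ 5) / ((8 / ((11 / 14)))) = 8965 / 1872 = 4.79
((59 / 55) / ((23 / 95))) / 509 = 1121 / 128777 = 0.01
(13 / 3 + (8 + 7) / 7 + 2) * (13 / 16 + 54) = 78053 / 168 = 464.60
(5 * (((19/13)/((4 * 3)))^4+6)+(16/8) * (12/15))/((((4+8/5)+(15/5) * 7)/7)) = 93577319593/11252577024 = 8.32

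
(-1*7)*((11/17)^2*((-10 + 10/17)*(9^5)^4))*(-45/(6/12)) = -148284614071025549200036800/4913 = -30182091201104325096689.76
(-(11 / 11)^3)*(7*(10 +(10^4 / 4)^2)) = -43750070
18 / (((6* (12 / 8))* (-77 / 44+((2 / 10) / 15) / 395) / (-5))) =1185000 / 207371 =5.71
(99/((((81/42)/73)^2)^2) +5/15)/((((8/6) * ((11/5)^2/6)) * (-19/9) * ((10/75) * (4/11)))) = -1500051888562375/812592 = -1846008684.02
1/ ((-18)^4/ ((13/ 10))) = 13/ 1049760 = 0.00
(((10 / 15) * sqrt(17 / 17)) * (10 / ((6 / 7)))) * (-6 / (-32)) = 35 / 24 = 1.46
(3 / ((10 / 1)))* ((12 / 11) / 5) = 18 / 275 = 0.07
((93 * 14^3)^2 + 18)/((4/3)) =97684435323/2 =48842217661.50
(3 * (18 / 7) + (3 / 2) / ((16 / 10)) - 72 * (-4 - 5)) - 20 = 71305 / 112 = 636.65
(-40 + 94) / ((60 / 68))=306 / 5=61.20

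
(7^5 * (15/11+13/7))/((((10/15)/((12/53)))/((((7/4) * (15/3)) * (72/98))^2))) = 442940400/583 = 759760.55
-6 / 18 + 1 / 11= -0.24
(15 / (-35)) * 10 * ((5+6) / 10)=-33 / 7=-4.71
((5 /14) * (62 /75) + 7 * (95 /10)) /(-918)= -14027 /192780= -0.07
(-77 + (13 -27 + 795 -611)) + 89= 182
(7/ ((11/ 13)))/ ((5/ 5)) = 8.27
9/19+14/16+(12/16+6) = 1231/152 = 8.10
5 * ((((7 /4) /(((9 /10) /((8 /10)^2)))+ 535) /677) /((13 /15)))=120655 /26403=4.57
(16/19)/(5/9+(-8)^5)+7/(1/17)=666784583/5603233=119.00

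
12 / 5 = 2.40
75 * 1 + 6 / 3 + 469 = 546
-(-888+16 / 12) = 2660 / 3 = 886.67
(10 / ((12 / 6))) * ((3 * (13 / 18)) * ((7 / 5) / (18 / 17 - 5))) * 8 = -6188 / 201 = -30.79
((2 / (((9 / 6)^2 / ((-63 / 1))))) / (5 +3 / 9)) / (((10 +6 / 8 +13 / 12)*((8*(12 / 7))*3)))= -49 / 2272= -0.02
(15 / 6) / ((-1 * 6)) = -5 / 12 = -0.42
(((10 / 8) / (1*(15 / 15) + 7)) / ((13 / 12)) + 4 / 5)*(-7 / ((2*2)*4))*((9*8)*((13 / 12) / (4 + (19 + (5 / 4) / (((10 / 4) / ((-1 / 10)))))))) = -3437 / 2448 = -1.40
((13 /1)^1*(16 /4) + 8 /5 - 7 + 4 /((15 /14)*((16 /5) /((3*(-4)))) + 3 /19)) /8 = 1.91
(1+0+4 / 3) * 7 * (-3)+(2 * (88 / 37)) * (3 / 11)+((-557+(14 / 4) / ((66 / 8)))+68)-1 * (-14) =-637702 / 1221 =-522.28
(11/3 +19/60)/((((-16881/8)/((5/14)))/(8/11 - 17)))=42781/3899511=0.01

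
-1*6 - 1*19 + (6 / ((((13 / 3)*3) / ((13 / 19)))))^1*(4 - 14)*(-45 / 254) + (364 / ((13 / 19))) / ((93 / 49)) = 57417409 / 224409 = 255.86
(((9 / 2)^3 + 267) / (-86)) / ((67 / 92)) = -65895 / 11524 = -5.72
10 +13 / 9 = 103 / 9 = 11.44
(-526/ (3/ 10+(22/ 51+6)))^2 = 71963427600/ 11785489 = 6106.10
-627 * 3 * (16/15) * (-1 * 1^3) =10032/5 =2006.40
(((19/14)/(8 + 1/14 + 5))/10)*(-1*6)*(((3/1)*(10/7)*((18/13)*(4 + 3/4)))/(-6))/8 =3249/88816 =0.04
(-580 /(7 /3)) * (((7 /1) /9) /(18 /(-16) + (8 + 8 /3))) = -4640 /229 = -20.26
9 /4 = 2.25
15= 15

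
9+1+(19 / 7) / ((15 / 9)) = 407 / 35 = 11.63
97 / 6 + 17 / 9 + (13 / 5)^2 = 11167 / 450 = 24.82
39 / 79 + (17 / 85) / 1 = 274 / 395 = 0.69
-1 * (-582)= 582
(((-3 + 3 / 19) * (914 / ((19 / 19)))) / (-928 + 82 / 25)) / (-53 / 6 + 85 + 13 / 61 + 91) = 75267900 / 4484734027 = 0.02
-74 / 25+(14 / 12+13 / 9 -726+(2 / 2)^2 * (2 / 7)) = -2287099 / 3150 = -726.06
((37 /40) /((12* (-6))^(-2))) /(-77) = -23976 /385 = -62.28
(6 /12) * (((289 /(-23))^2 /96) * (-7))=-584647 /101568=-5.76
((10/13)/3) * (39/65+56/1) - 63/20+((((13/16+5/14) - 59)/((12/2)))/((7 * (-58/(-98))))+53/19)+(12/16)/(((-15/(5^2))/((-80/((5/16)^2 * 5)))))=744811441/3438240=216.63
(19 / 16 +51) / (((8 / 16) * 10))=10.44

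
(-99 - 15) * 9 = -1026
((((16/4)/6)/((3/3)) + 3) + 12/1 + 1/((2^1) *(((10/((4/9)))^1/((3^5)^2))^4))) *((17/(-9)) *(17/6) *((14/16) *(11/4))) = -989646198301134108427/3240000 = -305446357500350.03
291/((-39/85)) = -8245/13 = -634.23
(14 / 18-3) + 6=34 / 9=3.78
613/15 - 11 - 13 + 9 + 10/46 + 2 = 9689/345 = 28.08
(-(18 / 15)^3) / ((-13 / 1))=216 / 1625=0.13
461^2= 212521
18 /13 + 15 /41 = 933 /533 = 1.75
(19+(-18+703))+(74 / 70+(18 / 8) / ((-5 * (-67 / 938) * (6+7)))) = 642043 / 910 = 705.54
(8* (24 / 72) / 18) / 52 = 1 / 351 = 0.00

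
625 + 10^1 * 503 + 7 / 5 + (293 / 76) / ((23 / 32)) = 12370954 / 2185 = 5661.76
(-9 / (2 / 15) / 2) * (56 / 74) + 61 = 1312 / 37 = 35.46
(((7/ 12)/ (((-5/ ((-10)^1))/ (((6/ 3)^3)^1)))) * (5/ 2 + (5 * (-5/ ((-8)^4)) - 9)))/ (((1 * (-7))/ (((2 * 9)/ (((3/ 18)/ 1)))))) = 239841/ 256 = 936.88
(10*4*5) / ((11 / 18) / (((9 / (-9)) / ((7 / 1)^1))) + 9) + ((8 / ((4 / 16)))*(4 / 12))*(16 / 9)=28144 / 459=61.32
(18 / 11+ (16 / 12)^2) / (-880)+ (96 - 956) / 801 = -4177441 / 3876840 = -1.08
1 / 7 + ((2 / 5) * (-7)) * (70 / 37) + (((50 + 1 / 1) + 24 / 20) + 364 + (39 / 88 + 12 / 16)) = 46978727 / 113960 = 412.24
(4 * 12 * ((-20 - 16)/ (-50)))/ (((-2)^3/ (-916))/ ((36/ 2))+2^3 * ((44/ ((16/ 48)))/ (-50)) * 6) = -1780704/ 6529223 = -0.27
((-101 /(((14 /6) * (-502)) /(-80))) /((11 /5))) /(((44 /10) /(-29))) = 4393500 /212597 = 20.67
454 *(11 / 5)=4994 / 5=998.80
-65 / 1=-65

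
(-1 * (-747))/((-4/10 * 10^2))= -747/40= -18.68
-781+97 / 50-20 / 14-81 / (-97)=-26469237 / 33950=-779.65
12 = 12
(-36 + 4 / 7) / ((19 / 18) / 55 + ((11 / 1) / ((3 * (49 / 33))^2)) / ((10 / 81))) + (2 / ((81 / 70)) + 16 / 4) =-461927212 / 217057887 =-2.13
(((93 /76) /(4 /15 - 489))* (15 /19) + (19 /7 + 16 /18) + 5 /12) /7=669894277 /1167102531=0.57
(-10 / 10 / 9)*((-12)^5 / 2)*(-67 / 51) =-308736 / 17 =-18160.94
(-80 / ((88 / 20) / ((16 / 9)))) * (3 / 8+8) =-26800 / 99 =-270.71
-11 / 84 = -0.13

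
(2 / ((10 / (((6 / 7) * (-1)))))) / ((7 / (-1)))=6 / 245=0.02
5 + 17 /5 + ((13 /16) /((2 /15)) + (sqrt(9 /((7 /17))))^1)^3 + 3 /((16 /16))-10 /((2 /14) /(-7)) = 2865591 * sqrt(119) /50176 + 1292831857 /1146880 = 1750.27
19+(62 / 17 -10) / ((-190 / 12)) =31333 / 1615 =19.40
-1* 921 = -921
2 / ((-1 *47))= -2 / 47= -0.04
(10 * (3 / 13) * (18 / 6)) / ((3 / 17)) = 39.23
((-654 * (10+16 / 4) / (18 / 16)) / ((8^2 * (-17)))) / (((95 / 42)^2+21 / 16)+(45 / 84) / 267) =79858632 / 68652613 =1.16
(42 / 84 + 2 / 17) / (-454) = -21 / 15436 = -0.00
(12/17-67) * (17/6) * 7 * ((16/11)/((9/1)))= -63112/297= -212.50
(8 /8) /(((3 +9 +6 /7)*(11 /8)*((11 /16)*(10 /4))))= 896 /27225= 0.03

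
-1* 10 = -10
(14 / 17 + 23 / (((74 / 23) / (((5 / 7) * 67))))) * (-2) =-3019907 / 4403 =-685.87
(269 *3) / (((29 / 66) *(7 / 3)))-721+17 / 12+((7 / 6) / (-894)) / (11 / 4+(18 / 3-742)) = 30814756223 / 456245748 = 67.54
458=458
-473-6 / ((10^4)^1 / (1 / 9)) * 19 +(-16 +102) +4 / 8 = -5797519 / 15000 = -386.50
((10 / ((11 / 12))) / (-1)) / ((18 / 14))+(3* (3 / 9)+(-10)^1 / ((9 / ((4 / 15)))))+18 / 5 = -6209 / 1485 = -4.18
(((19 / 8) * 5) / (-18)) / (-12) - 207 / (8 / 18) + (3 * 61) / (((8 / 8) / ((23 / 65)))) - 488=-99845873 / 112320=-888.94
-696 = -696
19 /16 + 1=35 /16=2.19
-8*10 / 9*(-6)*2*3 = 320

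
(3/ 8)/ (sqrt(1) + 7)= 0.05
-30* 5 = -150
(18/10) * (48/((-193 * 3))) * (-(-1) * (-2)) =288/965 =0.30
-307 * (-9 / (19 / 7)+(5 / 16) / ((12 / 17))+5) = -2382013 / 3648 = -652.96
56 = 56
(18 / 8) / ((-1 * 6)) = -3 / 8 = -0.38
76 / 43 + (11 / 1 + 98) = 4763 / 43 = 110.77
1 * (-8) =-8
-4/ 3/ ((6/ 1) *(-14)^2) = -1/ 882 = -0.00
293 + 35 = 328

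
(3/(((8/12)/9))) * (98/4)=3969/4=992.25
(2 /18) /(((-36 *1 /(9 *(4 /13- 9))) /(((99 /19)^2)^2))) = 1206081657 /6776692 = 177.97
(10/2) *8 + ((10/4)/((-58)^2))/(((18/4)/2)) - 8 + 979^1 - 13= 15107729/15138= 998.00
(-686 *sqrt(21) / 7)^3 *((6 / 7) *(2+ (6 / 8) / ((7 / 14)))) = -59295096 *sqrt(21) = -271724265.76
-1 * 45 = -45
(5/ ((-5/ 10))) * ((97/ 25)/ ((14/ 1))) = -97/ 35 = -2.77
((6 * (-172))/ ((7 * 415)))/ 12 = -86/ 2905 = -0.03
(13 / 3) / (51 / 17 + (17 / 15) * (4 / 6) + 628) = 195 / 28429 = 0.01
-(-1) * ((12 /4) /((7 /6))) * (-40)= -720 /7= -102.86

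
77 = 77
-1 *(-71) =71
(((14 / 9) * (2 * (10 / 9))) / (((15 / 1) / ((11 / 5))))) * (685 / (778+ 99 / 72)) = 675136 / 1515105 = 0.45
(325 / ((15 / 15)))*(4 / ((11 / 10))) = 1181.82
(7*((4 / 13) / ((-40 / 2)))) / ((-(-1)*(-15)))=7 / 975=0.01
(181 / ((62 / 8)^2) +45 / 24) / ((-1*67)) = -37583 / 515096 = -0.07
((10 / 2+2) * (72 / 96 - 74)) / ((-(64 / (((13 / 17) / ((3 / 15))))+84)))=133315 / 26192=5.09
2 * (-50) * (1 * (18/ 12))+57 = -93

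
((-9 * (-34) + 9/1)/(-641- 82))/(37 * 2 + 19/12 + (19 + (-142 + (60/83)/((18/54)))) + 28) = 104580/4140139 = 0.03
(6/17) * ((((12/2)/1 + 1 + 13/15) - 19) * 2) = -668/85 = -7.86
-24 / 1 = -24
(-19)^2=361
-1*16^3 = -4096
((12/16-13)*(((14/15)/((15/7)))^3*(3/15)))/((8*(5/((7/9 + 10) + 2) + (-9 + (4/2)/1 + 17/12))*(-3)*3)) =-132590423/244841484375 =-0.00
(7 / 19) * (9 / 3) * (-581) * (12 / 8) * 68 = -1244502 / 19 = -65500.11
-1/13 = -0.08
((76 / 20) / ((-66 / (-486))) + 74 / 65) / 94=443 / 1430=0.31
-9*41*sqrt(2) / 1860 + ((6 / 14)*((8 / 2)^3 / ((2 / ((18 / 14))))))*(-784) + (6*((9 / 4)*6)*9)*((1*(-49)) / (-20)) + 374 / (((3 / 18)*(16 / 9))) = -107757 / 10 - 123*sqrt(2) / 620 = -10775.98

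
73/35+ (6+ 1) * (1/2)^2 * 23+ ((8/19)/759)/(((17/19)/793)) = 77364241/1806420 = 42.83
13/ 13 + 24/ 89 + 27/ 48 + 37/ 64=13729/ 5696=2.41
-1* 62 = -62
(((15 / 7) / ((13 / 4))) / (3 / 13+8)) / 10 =6 / 749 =0.01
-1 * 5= -5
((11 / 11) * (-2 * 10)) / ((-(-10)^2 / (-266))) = -266 / 5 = -53.20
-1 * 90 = -90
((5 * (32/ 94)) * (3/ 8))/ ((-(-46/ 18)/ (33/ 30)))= 297/ 1081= 0.27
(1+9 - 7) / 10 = 3 / 10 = 0.30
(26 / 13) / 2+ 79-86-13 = -19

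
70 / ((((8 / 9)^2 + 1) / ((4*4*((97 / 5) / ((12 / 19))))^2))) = 6847644384 / 725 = 9445026.74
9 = 9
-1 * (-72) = 72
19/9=2.11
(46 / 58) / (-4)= -23 / 116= -0.20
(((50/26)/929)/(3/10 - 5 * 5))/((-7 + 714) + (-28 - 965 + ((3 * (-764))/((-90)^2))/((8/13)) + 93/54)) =0.00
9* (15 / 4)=135 / 4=33.75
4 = 4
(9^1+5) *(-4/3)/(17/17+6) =-8/3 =-2.67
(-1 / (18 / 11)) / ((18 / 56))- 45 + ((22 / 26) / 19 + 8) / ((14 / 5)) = -44.03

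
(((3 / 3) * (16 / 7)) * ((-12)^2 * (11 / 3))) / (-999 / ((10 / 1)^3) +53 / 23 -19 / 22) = 712448000 / 260757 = 2732.23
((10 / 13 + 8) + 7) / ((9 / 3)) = 205 / 39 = 5.26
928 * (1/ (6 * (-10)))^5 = -0.00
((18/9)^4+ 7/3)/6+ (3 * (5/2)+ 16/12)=107/9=11.89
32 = 32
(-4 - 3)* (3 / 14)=-3 / 2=-1.50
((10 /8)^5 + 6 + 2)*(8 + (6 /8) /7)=2568959 /28672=89.60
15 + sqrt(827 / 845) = sqrt(4135) / 65 + 15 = 15.99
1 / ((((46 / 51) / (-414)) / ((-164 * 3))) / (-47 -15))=-14001336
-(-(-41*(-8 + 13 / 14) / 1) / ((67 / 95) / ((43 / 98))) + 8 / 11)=181655773 / 1011164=179.65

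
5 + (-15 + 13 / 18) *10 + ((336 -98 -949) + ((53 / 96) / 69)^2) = -37242138887 / 43877376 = -848.78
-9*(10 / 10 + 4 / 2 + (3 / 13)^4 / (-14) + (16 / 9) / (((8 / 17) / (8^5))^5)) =-10472871486255770438202565114177 / 399854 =-26191738700265022828838940.00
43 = 43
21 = 21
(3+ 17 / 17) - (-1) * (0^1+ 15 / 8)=47 / 8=5.88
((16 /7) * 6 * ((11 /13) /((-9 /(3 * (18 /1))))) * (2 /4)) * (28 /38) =-6336 /247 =-25.65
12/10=6/5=1.20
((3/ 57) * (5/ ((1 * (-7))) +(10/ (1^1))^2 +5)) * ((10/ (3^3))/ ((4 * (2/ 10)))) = 9125/ 3591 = 2.54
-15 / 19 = -0.79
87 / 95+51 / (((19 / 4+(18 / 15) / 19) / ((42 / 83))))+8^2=1013519969 / 14421665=70.28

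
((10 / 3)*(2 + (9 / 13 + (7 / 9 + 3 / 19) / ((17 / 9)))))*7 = 936950 / 12597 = 74.38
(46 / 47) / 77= 46 / 3619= 0.01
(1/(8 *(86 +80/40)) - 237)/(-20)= 166847/14080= 11.85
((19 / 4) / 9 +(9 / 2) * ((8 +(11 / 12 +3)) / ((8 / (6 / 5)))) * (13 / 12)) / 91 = 53233 / 524160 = 0.10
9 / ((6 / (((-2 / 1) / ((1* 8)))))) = -3 / 8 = -0.38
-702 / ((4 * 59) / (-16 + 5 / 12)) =21879 / 472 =46.35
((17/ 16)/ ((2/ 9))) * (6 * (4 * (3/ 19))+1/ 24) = 89097/ 4864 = 18.32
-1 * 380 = -380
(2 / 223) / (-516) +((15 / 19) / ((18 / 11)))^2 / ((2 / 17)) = 493109993 / 249237288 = 1.98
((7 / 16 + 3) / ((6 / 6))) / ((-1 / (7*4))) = -385 / 4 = -96.25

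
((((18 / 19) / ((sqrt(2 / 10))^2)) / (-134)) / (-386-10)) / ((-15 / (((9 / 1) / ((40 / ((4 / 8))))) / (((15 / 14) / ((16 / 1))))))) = -7 / 700150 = -0.00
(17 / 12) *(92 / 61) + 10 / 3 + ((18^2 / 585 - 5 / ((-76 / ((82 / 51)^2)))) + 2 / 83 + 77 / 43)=5600717273681 / 699332469615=8.01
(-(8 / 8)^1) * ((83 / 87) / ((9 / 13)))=-1079 / 783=-1.38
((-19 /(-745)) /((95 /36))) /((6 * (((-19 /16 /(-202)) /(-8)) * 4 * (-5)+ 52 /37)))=1435008 /1265170175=0.00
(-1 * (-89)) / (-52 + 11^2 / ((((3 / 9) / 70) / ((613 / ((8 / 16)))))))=89 / 31152608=0.00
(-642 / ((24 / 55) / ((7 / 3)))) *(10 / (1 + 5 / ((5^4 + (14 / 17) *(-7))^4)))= -120451914870536900475 / 3508734017467156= -34329.17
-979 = -979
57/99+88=2923/33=88.58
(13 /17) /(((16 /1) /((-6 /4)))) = -39 /544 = -0.07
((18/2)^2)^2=6561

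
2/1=2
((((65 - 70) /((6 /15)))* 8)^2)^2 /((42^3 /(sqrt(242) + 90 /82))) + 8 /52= 812584378 /548457 + 137500000* sqrt(2) /9261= 22478.71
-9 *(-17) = 153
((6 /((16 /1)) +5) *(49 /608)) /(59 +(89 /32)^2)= 0.01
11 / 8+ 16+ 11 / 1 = 227 / 8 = 28.38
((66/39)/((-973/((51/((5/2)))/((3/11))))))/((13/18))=-0.18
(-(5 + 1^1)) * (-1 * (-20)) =-120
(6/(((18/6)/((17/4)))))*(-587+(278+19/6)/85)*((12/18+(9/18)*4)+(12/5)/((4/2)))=-8632807/450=-19184.02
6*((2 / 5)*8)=96 / 5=19.20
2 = 2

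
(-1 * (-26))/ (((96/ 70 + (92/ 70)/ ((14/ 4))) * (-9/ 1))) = -3185/ 1926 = -1.65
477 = 477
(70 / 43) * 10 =700 / 43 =16.28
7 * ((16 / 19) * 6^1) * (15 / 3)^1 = 3360 / 19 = 176.84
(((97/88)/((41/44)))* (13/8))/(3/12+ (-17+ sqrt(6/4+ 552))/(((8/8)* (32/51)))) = 333292/4426565+ 29682* sqrt(246)/4426565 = 0.18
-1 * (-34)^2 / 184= -289 / 46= -6.28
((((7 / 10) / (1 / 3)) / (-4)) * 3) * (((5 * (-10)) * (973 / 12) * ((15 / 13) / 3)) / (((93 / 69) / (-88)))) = -129238725 / 806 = -160345.81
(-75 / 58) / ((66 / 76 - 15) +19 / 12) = 8550 / 82969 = 0.10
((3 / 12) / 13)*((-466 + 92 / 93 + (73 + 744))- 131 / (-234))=2557391 / 377208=6.78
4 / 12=1 / 3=0.33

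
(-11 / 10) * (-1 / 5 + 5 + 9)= -759 / 50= -15.18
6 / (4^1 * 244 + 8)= 1 / 164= 0.01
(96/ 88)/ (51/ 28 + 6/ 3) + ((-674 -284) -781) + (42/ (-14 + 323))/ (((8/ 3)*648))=-182119183025/ 104743584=-1738.71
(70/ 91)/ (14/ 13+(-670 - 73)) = -2/ 1929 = -0.00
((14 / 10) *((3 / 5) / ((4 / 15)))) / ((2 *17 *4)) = 63 / 2720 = 0.02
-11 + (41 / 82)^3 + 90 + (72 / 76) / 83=998385 / 12616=79.14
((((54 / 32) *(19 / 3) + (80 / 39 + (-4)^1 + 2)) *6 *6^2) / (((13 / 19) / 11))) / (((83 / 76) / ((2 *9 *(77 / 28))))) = 23709216861 / 14027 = 1690255.71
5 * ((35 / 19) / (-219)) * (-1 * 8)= 1400 / 4161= 0.34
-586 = -586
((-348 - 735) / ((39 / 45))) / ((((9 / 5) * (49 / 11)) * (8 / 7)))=-99275 / 728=-136.37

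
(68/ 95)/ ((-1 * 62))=-34/ 2945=-0.01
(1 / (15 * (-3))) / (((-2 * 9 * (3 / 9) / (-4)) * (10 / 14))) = -14 / 675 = -0.02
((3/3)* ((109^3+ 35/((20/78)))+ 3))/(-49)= -2590337/98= -26432.01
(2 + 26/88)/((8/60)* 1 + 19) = 1515/12628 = 0.12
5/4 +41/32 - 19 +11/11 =-495/32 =-15.47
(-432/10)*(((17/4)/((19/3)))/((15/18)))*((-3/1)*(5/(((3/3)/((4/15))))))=139.15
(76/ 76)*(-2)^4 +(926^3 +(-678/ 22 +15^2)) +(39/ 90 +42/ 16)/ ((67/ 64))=794022989.10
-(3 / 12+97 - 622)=2099 / 4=524.75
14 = 14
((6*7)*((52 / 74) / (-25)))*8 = -8736 / 925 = -9.44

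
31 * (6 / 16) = 93 / 8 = 11.62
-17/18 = -0.94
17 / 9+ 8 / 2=53 / 9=5.89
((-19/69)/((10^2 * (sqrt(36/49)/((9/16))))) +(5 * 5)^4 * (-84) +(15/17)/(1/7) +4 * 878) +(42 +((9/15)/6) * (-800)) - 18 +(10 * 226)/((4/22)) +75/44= -451386249361671/13763200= -32796606.12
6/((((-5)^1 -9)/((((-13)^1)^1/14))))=39/98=0.40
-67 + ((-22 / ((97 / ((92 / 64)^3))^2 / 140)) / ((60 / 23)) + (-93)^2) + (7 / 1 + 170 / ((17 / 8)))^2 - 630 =3674881507686917 / 236785238016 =15519.89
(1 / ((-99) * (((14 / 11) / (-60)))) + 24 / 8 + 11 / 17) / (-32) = -46 / 357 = -0.13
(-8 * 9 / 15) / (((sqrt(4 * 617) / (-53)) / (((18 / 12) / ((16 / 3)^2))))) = 4293 * sqrt(617) / 394880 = 0.27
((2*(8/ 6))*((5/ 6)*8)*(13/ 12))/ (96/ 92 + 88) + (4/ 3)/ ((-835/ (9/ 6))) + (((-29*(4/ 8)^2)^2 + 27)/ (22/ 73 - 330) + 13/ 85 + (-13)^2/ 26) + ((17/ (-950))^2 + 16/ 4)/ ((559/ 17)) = 100477776438459140507/ 14891833113711840000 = 6.75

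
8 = 8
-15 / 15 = -1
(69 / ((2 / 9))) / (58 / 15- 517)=-9315 / 15394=-0.61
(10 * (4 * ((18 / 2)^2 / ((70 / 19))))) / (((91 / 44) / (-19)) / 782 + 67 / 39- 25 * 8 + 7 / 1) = -156955395168 / 34138954283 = -4.60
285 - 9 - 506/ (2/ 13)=-3013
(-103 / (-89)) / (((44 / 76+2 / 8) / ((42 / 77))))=15656 / 20559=0.76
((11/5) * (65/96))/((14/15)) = 715/448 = 1.60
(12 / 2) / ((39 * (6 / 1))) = 1 / 39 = 0.03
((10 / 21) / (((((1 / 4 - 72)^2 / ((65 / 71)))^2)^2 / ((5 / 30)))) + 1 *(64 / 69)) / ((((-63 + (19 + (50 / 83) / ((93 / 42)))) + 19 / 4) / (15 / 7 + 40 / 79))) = -23704196557256317620262174772490840320 / 376011208305823821082994991377031668217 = -0.06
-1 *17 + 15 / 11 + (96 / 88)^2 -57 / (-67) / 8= -14.34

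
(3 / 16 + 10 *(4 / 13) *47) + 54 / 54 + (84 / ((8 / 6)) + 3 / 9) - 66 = 89317 / 624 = 143.14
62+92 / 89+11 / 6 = 34639 / 534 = 64.87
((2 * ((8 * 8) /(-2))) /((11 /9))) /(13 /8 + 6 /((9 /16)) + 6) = -13824 /4829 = -2.86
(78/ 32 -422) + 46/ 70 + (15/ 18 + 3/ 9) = -701801/ 1680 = -417.74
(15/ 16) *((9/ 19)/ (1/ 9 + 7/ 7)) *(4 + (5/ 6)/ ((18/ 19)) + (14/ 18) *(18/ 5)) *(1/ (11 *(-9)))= -0.03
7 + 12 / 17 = 131 / 17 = 7.71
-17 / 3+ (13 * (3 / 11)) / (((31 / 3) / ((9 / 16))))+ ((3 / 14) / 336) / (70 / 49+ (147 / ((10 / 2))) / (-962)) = -14759082203 / 2696603448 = -5.47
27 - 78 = -51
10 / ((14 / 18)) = 90 / 7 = 12.86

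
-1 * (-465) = 465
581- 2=579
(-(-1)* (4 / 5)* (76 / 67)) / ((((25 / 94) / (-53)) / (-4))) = 6058112 / 8375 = 723.36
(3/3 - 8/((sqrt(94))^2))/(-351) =-0.00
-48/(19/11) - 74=-101.79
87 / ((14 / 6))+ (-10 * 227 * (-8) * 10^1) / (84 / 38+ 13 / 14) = 67671427 / 1169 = 57888.30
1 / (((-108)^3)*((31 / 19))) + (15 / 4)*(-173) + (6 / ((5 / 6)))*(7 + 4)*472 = 7172442054769 / 195255360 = 36733.65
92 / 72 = 23 / 18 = 1.28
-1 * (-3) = 3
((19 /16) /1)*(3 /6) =19 /32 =0.59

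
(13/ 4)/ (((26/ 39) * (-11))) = -39/ 88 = -0.44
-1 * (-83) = 83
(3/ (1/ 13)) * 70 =2730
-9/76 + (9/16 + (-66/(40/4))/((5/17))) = -167169/7600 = -22.00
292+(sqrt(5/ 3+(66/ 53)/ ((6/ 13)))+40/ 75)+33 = sqrt(110346)/ 159+4883/ 15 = 327.62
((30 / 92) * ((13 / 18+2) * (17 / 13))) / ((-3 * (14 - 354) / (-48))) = -49 / 897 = -0.05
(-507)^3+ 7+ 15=-130323821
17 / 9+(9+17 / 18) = 11.83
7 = 7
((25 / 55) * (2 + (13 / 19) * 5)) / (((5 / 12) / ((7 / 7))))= 1236 / 209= 5.91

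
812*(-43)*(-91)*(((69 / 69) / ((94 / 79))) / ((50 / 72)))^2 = 6424880729904 / 1380625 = 4653603.06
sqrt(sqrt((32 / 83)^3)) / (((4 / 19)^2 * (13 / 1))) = 361 * 2^(3 / 4) * 83^(1 / 4) / 2158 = 0.85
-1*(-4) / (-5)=-4 / 5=-0.80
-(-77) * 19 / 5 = 1463 / 5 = 292.60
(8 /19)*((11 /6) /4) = 0.19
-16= -16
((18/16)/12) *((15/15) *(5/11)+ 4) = 0.42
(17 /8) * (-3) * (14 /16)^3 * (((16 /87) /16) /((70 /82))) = -34153 /593920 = -0.06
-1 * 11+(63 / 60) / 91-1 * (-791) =202803 / 260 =780.01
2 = 2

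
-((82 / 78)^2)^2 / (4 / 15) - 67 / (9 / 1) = -37091849 / 3084588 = -12.02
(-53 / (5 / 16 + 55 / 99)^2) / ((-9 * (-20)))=-30528 / 78125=-0.39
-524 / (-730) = 262 / 365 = 0.72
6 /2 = 3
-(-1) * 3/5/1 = 0.60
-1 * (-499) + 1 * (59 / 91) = 45468 / 91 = 499.65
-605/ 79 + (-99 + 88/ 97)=-810370/ 7663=-105.75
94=94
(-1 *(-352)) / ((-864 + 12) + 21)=-0.42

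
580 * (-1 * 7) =-4060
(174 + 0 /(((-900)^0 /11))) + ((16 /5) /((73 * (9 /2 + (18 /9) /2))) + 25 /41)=28744697 /164615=174.62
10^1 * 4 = 40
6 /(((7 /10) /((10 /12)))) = 50 /7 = 7.14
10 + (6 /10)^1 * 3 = 59 /5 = 11.80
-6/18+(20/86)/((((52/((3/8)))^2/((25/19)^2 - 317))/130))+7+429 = 16860876977/38745408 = 435.17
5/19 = 0.26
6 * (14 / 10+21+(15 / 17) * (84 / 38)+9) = 200.10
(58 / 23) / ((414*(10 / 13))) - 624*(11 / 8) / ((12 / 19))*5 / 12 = -107795467 / 190440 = -566.03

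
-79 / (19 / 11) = -869 / 19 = -45.74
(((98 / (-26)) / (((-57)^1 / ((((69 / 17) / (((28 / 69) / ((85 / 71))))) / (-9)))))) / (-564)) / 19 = 18515 / 2255117904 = 0.00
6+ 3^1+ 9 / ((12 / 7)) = 57 / 4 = 14.25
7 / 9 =0.78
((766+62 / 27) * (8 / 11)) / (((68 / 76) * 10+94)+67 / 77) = 22071616 / 4100895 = 5.38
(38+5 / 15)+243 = 844 / 3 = 281.33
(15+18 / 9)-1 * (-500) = 517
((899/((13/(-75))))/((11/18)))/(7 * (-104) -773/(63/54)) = 6.10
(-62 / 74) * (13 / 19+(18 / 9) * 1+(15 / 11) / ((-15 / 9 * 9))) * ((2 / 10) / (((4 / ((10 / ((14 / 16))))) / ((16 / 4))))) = -268832 / 54131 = -4.97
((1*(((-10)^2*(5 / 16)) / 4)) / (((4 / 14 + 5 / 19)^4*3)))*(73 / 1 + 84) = 6140676649625 / 1363115568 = 4504.88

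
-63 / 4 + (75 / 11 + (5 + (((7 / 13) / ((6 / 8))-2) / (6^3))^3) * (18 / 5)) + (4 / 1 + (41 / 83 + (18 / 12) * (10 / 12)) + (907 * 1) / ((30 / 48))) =27782475243865943 / 18951053790240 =1466.01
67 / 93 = 0.72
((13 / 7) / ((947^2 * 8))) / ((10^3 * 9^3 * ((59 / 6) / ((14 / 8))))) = 13 / 205720810128000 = 0.00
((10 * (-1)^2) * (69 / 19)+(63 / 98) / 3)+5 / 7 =9907 / 266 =37.24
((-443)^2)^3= 7558269224026249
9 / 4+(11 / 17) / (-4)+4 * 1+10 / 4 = 146 / 17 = 8.59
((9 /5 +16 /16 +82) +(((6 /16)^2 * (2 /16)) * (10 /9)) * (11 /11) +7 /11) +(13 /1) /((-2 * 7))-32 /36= 83.64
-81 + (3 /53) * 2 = -4287 /53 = -80.89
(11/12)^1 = 11/12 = 0.92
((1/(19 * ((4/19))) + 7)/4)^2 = 3.29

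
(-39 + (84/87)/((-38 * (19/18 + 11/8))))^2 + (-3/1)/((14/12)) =2017942583877/1328254375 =1519.24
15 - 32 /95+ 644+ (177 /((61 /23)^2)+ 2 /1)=242436258 /353495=685.83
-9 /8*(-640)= 720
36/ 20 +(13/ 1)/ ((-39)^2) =1058/ 585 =1.81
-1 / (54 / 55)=-1.02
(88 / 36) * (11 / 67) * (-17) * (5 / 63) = -20570 / 37989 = -0.54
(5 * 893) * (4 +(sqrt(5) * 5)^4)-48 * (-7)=69783821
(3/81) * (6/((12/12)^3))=2/9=0.22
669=669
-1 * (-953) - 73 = 880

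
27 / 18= 3 / 2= 1.50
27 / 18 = 3 / 2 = 1.50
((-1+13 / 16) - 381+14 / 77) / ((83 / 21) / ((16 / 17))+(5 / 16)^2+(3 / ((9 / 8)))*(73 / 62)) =-698465712 / 13633345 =-51.23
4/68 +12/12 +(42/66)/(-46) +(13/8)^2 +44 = 13126133/275264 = 47.69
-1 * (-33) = 33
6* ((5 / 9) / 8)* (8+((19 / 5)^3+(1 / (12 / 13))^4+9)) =189862349 / 6220800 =30.52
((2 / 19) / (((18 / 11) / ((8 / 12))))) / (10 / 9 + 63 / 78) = 572 / 25593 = 0.02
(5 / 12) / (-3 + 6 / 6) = -5 / 24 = -0.21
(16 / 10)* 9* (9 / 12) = 54 / 5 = 10.80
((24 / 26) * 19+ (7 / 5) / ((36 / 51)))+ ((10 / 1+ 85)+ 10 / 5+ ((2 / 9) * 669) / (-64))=114.20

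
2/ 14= 1/ 7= 0.14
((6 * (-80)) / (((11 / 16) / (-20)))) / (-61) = -153600 / 671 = -228.91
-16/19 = -0.84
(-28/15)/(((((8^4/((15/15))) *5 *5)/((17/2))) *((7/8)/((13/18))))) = -0.00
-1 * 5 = -5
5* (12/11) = 60/11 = 5.45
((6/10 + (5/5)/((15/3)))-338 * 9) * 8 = -24329.60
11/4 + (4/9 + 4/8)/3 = 331/108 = 3.06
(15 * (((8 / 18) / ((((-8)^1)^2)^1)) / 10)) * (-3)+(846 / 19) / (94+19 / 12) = 303071 / 697376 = 0.43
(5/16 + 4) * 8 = 69/2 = 34.50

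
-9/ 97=-0.09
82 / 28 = 2.93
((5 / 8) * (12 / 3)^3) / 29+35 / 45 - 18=-4135 / 261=-15.84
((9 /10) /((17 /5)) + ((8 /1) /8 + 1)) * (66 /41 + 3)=14553 /1394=10.44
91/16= 5.69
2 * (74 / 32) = 37 / 8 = 4.62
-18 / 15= -6 / 5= -1.20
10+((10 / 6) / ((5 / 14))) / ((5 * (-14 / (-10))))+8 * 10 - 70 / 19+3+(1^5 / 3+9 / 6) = 3489 / 38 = 91.82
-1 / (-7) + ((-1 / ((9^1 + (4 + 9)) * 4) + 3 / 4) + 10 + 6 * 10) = 43663 / 616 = 70.88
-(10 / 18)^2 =-25 / 81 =-0.31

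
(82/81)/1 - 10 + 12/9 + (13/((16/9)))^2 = 950089/20736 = 45.82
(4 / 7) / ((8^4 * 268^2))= 1 / 514834432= 0.00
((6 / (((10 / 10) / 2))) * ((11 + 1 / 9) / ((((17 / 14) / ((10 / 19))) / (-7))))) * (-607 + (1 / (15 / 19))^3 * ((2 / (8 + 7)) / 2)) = 96345810176 / 392445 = 245501.43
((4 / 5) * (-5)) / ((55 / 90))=-6.55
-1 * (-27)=27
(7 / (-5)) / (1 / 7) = -49 / 5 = -9.80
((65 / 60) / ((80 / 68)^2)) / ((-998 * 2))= -3757 / 9580800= -0.00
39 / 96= 13 / 32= 0.41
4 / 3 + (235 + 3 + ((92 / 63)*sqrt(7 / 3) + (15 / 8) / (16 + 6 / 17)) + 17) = 92*sqrt(21) / 189 + 1711021 / 6672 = 258.68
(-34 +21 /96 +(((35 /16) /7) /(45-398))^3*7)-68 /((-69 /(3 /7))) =-967657190810315 /29007475904512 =-33.36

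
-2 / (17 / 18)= -36 / 17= -2.12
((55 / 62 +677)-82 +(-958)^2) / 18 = 56938313 / 1116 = 51019.99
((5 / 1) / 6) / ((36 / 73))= 365 / 216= 1.69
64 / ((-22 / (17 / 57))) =-544 / 627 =-0.87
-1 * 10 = -10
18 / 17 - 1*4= -50 / 17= -2.94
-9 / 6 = -3 / 2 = -1.50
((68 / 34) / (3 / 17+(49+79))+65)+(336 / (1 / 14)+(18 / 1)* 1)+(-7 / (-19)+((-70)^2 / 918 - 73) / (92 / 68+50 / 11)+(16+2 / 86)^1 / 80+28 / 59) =1195303820054636191 / 250242207215760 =4776.59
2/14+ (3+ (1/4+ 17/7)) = 163/28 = 5.82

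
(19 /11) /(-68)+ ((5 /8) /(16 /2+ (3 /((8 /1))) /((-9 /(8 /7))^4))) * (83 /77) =3695925251 /62844578368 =0.06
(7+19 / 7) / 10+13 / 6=3.14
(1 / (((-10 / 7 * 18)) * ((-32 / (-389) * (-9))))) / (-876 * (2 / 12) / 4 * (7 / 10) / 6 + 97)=2723 / 4807728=0.00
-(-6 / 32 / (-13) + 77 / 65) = -1247 / 1040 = -1.20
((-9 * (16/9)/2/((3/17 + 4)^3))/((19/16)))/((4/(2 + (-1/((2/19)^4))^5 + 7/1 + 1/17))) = 184679539596923292557288144257/222832525312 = 828781791788893356.21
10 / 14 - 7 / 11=6 / 77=0.08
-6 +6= 0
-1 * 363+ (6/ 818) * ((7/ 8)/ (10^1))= -11877339/ 32720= -363.00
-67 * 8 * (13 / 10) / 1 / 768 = -871 / 960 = -0.91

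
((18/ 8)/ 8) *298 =1341/ 16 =83.81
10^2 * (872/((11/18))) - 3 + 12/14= 10987035/77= 142688.77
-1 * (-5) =5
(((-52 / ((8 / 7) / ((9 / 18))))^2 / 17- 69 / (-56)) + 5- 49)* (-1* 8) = 23463 / 238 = 98.58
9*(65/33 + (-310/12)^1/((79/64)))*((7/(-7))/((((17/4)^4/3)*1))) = 113875200/72579749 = 1.57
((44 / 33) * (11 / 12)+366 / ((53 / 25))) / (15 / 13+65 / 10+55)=2156258 / 777033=2.77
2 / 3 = 0.67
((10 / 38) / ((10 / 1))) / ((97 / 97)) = 1 / 38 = 0.03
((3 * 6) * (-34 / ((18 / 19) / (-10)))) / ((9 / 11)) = 71060 / 9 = 7895.56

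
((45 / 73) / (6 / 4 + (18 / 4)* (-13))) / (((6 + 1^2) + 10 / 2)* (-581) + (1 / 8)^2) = 960 / 618889109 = 0.00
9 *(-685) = -6165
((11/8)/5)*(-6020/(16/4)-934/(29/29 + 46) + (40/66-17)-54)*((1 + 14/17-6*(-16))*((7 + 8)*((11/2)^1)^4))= -30121595860807/51136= -589048730.07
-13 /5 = -2.60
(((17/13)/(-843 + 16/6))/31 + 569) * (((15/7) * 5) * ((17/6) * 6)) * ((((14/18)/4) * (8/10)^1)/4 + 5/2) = 5613907523780/21335223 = 263128.61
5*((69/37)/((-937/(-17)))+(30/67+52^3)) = 1633043075225/2322823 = 703042.41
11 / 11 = 1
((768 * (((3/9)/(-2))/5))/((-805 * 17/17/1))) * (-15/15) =-128/4025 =-0.03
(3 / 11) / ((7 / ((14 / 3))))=2 / 11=0.18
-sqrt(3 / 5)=-sqrt(15) / 5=-0.77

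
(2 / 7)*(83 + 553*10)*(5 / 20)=5613 / 14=400.93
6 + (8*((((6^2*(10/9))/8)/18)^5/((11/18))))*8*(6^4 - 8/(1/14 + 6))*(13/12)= 916224326/3680721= 248.93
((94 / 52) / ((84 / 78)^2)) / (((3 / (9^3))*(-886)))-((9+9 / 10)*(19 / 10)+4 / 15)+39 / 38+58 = 19560290339 / 494919600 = 39.52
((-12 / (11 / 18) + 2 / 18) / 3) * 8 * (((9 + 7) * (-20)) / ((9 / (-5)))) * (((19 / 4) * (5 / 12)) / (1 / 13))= -1909804000 / 8019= -238159.87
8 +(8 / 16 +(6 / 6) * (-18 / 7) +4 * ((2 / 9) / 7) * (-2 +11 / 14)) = 5093 / 882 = 5.77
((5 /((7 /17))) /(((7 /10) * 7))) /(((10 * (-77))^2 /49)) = 17 /83006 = 0.00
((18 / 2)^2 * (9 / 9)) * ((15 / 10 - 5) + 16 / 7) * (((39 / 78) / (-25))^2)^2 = -1377 / 87500000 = -0.00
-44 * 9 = -396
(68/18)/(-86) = -17/387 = -0.04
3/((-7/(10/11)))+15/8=915/616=1.49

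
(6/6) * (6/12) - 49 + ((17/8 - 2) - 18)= -531/8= -66.38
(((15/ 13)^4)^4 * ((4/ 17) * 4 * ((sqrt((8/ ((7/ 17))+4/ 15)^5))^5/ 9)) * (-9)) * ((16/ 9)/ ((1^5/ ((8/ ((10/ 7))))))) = -939718179702834942735729420327846342662553600 * sqrt(54285)/ 156573780732339425361146755697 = -1398358450869824179.40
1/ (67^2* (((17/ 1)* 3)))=1/ 228939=0.00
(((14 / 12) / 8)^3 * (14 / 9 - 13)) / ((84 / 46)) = -0.02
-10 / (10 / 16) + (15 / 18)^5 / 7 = -867787 / 54432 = -15.94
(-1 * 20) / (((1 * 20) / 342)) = -342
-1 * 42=-42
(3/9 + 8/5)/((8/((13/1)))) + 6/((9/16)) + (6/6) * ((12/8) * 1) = 1837/120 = 15.31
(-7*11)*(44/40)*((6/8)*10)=-635.25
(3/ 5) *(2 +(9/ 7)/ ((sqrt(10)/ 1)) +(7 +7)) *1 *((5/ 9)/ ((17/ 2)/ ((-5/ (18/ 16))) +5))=24 *sqrt(10)/ 1729 +1280/ 741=1.77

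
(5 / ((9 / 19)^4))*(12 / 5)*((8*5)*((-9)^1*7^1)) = -145959520 / 243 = -600656.46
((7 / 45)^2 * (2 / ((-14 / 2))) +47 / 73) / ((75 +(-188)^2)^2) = 94153 / 185447284554825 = 0.00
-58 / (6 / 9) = -87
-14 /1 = -14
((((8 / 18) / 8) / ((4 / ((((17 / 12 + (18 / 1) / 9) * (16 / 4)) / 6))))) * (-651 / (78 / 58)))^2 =66570708169 / 283855104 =234.52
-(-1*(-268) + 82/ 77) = -20718/ 77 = -269.06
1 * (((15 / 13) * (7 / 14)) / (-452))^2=225 / 138109504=0.00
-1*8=-8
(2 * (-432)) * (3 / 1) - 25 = -2617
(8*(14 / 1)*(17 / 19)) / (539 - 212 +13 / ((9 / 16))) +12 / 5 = 804108 / 299345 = 2.69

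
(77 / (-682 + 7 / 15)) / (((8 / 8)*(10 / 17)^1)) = -3927 / 20446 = -0.19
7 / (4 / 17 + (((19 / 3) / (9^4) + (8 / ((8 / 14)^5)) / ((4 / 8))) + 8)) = 149905728 / 5800187429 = 0.03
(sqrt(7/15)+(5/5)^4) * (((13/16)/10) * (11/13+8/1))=23 * sqrt(105)/480+23/32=1.21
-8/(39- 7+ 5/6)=-48/197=-0.24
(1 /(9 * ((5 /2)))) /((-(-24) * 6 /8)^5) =0.00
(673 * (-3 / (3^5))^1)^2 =452929 / 6561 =69.03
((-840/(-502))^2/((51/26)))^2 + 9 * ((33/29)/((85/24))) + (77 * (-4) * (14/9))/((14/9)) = -50408616241049564/166326225071905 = -303.07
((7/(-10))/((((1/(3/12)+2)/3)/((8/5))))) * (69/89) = -966/2225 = -0.43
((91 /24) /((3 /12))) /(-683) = -91 /4098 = -0.02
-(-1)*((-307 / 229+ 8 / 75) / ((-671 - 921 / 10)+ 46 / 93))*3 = 3941898 / 812060335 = 0.00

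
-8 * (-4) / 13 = 32 / 13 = 2.46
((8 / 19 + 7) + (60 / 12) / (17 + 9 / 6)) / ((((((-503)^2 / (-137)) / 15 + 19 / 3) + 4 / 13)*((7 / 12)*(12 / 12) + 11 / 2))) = -288896010 / 26614905823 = -0.01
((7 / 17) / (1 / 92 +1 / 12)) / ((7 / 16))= 2208 / 221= 9.99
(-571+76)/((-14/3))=1485/14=106.07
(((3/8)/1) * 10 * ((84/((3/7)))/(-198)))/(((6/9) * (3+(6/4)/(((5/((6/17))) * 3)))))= -20825/11352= -1.83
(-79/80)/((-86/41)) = 3239/6880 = 0.47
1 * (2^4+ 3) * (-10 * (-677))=128630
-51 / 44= -1.16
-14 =-14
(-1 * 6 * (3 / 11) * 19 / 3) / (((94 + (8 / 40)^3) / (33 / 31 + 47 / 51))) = -14915000 / 68120547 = -0.22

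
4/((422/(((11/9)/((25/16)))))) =352/47475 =0.01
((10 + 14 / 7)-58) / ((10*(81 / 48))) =-368 / 135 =-2.73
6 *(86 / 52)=129 / 13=9.92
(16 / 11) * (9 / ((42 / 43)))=13.40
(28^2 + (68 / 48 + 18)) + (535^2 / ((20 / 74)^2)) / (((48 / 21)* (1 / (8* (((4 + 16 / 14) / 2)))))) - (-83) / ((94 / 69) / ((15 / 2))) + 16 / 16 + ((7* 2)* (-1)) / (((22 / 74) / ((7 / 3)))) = 218796056857 / 6204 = 35266933.73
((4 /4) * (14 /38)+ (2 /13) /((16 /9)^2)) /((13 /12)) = 39561 /102752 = 0.39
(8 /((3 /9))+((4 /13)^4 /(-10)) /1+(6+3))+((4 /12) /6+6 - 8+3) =87537161 /2570490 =34.05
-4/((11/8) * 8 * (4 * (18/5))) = -5/198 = -0.03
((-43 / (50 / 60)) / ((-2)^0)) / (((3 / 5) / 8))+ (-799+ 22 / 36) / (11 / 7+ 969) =-84237493 / 122292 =-688.82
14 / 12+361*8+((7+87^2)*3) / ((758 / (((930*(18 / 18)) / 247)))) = 1686192475 / 561678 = 3002.06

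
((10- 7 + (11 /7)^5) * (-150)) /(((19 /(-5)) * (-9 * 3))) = -52868000 /2873997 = -18.40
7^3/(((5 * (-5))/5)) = -343/5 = -68.60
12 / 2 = 6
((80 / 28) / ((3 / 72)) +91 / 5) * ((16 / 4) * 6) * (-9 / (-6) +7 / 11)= 1712868 / 385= 4449.01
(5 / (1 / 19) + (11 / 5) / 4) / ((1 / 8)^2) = 30576 / 5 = 6115.20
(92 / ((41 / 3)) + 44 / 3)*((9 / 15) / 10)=1316 / 1025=1.28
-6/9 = -2/3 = -0.67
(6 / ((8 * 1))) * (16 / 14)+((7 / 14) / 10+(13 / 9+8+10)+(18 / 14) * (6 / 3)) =28883 / 1260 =22.92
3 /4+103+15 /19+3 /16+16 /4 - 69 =12077 /304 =39.73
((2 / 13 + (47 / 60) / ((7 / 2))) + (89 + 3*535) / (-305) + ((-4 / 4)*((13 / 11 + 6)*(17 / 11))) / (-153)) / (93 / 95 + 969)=-5862121091 / 1114076507544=-0.01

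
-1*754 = -754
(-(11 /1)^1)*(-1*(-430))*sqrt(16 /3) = -18920*sqrt(3) /3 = -10923.47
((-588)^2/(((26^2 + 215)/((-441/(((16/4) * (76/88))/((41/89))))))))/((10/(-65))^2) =-1630379842/1691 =-964151.30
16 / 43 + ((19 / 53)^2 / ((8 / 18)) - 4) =-3.34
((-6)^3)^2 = 46656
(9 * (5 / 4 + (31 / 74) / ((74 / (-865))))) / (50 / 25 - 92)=1997 / 5476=0.36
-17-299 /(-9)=146 /9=16.22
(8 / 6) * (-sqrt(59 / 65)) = -4 * sqrt(3835) / 195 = -1.27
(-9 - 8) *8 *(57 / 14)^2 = -110466 / 49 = -2254.41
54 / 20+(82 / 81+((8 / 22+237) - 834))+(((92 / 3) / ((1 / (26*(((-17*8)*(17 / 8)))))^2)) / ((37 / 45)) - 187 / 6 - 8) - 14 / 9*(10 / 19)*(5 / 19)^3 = 45235922326054719472 / 21481462035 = 2105812083.57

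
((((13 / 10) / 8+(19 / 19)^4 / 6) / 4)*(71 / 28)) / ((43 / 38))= 106571 / 577920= 0.18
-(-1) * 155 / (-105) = -31 / 21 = -1.48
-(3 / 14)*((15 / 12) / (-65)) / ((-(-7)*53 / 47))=141 / 270088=0.00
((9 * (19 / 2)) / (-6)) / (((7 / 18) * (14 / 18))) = -4617 / 98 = -47.11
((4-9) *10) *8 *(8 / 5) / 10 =-64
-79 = -79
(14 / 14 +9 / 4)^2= 169 / 16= 10.56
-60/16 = -15/4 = -3.75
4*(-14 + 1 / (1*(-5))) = -284 / 5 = -56.80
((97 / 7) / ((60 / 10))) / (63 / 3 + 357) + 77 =1222549 / 15876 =77.01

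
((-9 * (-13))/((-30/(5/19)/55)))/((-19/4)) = 4290/361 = 11.88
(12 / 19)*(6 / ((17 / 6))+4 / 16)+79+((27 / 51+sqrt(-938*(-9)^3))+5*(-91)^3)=-1216990994 / 323+27*sqrt(938)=-3766947.05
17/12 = 1.42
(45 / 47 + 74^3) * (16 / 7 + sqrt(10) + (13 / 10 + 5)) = 19045573 * sqrt(10) / 47 + 11446389373 / 3290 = 4760579.54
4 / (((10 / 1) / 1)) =2 / 5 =0.40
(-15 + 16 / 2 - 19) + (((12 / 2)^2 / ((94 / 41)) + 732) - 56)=31288 / 47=665.70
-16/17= -0.94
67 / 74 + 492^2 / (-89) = -17906773 / 6586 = -2718.91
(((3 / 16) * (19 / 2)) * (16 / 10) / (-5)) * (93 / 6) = -8.84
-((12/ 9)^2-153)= 1361/ 9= 151.22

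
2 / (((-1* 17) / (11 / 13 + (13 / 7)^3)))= -3804 / 4459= -0.85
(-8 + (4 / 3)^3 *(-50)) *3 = -3416 / 9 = -379.56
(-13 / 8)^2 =169 / 64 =2.64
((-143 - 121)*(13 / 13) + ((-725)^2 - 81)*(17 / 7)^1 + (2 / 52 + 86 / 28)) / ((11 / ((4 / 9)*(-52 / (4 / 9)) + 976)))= 1393457796 / 13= 107189061.23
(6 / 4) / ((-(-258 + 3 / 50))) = 25 / 4299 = 0.01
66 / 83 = 0.80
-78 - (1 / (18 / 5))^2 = -25297 / 324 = -78.08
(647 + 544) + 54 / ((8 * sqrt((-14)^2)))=1191.48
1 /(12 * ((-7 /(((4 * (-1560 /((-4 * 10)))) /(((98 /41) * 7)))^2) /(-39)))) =33238413 /823543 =40.36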